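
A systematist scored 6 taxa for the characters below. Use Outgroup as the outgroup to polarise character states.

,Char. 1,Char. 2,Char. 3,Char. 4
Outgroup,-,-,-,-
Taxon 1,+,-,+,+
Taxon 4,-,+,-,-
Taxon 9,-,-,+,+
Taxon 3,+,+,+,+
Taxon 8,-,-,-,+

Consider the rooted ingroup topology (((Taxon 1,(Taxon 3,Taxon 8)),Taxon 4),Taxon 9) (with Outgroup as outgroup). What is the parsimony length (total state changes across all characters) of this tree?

9

Map each character onto (((Taxon 1,(Taxon 3,Taxon 8)),Taxon 4),Taxon 9) (rooted by Outgroup) and count the minimum state changes it requires (Fitch parsimony):
Char. 1: 2; Char. 2: 2; Char. 3: 3; Char. 4: 2.
Total tree length = 9.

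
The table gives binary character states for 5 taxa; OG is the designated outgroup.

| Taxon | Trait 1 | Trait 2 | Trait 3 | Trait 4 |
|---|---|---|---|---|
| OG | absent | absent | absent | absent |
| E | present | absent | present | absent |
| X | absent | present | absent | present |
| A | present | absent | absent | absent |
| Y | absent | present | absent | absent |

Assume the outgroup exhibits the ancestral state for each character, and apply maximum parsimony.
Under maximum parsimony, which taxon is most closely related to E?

The outgroup has state 'absent' for every character, so 'present' is the derived state throughout.
Only A and E show the derived state 'present' for Trait 1, supporting them as a clade.
Only X and Y show the derived state 'present' for Trait 2, supporting them as a clade.
Trait 3 (derived state 'present') is unique to E (autapomorphy; uninformative for grouping).
Trait 4 (derived state 'present') is unique to X (autapomorphy; uninformative for grouping).
Most parsimonious ingroup topology: ((E,A),(X,Y)).
E and A form a cherry on this tree, so they are sister taxa.

A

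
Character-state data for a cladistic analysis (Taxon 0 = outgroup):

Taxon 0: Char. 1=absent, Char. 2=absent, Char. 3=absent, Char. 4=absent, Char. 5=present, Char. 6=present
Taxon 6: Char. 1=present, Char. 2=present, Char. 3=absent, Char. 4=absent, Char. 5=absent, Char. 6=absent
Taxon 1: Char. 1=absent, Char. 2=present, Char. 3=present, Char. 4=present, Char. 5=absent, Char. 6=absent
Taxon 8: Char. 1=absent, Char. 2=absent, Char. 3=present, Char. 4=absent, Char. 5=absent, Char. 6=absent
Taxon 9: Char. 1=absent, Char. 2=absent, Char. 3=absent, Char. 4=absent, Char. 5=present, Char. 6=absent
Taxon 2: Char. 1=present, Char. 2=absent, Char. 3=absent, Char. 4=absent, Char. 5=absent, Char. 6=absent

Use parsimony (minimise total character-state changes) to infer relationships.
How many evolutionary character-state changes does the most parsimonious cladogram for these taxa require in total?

Character polarity is set by the outgroup: the derived state is whichever differs from the outgroup's state, so for Char. 5, Char. 6 the derived state is 'absent', and for the remaining characters it is 'present'.
Char. 1: derived state 'present' in Taxon 2 and Taxon 6 only — synapomorphy for {Taxon 2, Taxon 6}.
Char. 2 groups Taxon 1 and Taxon 6, which is incompatible with the clades supported by the remaining characters; treating it as convergent (homoplasy) costs fewer steps than any alternative tree.
Char. 3: derived state 'present' in Taxon 1 and Taxon 8 only — synapomorphy for {Taxon 1, Taxon 8}.
Char. 4: derived state 'present' in Taxon 1 only — an autapomorphy, so it tells us nothing about relationships among taxa.
Only Taxon 1, Taxon 2, Taxon 6, and Taxon 8 show the derived state 'absent' for Char. 5, supporting them as a clade.
Char. 6 (derived state 'absent') is shared by all ingroup taxa — unites the whole ingroup.
Most parsimonious ingroup topology: (((Taxon 6,Taxon 2),(Taxon 1,Taxon 8)),Taxon 9).
Changes per character on this tree: Char. 1: 1; Char. 2: 2; Char. 3: 1; Char. 4: 1; Char. 5: 1; Char. 6: 1.
Total = 7.

7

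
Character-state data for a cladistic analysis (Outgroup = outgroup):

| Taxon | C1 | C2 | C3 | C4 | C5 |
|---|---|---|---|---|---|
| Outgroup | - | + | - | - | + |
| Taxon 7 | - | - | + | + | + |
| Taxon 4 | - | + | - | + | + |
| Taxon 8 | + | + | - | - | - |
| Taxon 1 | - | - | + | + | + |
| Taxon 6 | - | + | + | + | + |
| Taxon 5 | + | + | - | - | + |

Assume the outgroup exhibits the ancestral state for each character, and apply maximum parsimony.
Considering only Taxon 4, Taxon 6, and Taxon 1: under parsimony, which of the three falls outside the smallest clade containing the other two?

Taxon 4

Character polarity is set by the outgroup: the derived state is whichever differs from the outgroup's state, so for C2, C5 the derived state is '-', and for the remaining characters it is '+'.
C1 (derived state '+') is shared by Taxon 5 and Taxon 8 — a synapomorphy uniting that clade.
Only Taxon 1 and Taxon 7 show the derived state '-' for C2, supporting them as a clade.
Only Taxon 1, Taxon 6, and Taxon 7 show the derived state '+' for C3, supporting them as a clade.
C4: derived state '+' in Taxon 1, Taxon 4, Taxon 6, and Taxon 7 only — synapomorphy for {Taxon 1, Taxon 4, Taxon 6, Taxon 7}.
C5: derived state '-' in Taxon 8 only — an autapomorphy, so it tells us nothing about relationships among taxa.
Most parsimonious ingroup topology: ((((Taxon 7,Taxon 1),Taxon 6),Taxon 4),(Taxon 8,Taxon 5)).
Taxon 6 and Taxon 1 share a more recent common ancestor with each other than either does with Taxon 4, so Taxon 4 is the least closely related of the three.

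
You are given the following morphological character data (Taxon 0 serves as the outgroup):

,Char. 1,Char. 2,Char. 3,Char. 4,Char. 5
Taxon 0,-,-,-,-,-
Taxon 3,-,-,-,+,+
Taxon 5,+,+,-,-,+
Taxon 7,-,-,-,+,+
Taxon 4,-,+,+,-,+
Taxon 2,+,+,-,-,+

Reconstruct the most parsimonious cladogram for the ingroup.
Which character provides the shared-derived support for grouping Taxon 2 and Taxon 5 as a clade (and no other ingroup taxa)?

The outgroup has state '-' for every character, so '+' is the derived state throughout.
Char. 1: derived state '+' in Taxon 2 and Taxon 5 only — synapomorphy for {Taxon 2, Taxon 5}.
Char. 2 (derived state '+') is shared by Taxon 2, Taxon 4, and Taxon 5 — a synapomorphy uniting that clade.
Char. 3 (derived state '+') is unique to Taxon 4 (autapomorphy; uninformative for grouping).
Char. 4 (derived state '+') is shared by Taxon 3 and Taxon 7 — a synapomorphy uniting that clade.
All ingroup taxa share the derived state '+' for Char. 5; it defines the ingroup but does not resolve relationships within it.
Most parsimonious ingroup topology: ((Taxon 4,(Taxon 2,Taxon 5)),(Taxon 3,Taxon 7)).
The clade {Taxon 2, Taxon 5} is supported by Char. 1: its derived state '+' occurs in exactly those taxa and in no other taxon (including the outgroup).

Char. 1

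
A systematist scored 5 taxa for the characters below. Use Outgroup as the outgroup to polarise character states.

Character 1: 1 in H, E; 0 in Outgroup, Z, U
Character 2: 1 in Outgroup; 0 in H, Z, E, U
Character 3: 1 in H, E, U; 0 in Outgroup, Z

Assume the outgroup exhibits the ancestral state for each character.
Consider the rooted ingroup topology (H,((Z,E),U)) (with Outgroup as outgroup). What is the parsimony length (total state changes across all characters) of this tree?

Map each character onto (H,((Z,E),U)) (rooted by Outgroup) and count the minimum state changes it requires (Fitch parsimony):
Character 1: 2; Character 2: 1; Character 3: 2.
Total tree length = 5.

5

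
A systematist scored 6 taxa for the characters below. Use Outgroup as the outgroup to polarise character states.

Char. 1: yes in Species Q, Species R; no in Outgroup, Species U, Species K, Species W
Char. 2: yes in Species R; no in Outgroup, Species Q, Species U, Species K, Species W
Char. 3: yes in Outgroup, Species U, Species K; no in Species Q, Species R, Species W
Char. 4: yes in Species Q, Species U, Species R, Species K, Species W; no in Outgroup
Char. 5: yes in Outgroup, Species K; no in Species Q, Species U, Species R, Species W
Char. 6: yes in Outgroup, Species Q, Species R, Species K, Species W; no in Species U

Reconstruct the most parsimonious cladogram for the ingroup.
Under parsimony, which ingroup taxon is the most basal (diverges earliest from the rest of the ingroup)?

Species K

Character polarity is set by the outgroup: the derived state is whichever differs from the outgroup's state, so for Char. 3, Char. 5, Char. 6 the derived state is 'no', and for the remaining characters it is 'yes'.
Char. 1 (derived state 'yes') is shared by Species Q and Species R — a synapomorphy uniting that clade.
Char. 2: derived state 'yes' in Species R only — an autapomorphy, so it tells us nothing about relationships among taxa.
Char. 3 (derived state 'no') is shared by Species Q, Species R, and Species W — a synapomorphy uniting that clade.
All ingroup taxa share the derived state 'yes' for Char. 4; it defines the ingroup but does not resolve relationships within it.
Char. 5 (derived state 'no') is shared by Species Q, Species R, Species U, and Species W — a synapomorphy uniting that clade.
Char. 6 (derived state 'no') is unique to Species U (autapomorphy; uninformative for grouping).
Most parsimonious ingroup topology: ((((Species Q,Species R),Species W),Species U),Species K).
Species K is sister to the clade containing all other ingroup taxa, so it is the earliest-diverging (most basal) ingroup lineage.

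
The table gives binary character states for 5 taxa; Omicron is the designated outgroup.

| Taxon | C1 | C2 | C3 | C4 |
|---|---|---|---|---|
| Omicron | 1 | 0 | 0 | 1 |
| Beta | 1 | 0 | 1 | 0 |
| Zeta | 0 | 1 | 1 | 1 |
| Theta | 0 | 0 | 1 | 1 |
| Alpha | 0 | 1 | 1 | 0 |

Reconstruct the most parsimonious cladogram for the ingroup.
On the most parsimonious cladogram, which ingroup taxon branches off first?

Character polarity is set by the outgroup: the derived state is whichever differs from the outgroup's state, so for C1, C4 the derived state is '0', and for the remaining characters it is '1'.
C1: derived state '0' in Alpha, Theta, and Zeta only — synapomorphy for {Alpha, Theta, Zeta}.
Only Alpha and Zeta show the derived state '1' for C2, supporting them as a clade.
All ingroup taxa share the derived state '1' for C3; it defines the ingroup but does not resolve relationships within it.
C4 (state '0') occurs in Alpha and Beta but conflicts with the nesting implied by the other characters — most parsimoniously interpreted as homoplasy.
Most parsimonious ingroup topology: (Beta,((Zeta,Alpha),Theta)).
Beta is sister to the clade containing all other ingroup taxa, so it is the earliest-diverging (most basal) ingroup lineage.

Beta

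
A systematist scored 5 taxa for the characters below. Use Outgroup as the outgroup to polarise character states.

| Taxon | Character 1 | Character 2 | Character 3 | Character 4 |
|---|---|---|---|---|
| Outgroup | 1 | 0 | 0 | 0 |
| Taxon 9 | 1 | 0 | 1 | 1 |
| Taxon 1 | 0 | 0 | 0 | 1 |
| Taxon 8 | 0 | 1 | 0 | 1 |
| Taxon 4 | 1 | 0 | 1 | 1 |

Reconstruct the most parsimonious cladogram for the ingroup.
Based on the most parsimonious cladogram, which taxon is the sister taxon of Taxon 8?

Character polarity is set by the outgroup: the derived state is whichever differs from the outgroup's state, so for Character 1 the derived state is '0', and for the remaining characters it is '1'.
Character 1 (derived state '0') is shared by Taxon 1 and Taxon 8 — a synapomorphy uniting that clade.
Character 2 (derived state '1') is unique to Taxon 8 (autapomorphy; uninformative for grouping).
Character 3 (derived state '1') is shared by Taxon 4 and Taxon 9 — a synapomorphy uniting that clade.
Character 4 (derived state '1') is shared by all ingroup taxa — unites the whole ingroup.
Most parsimonious ingroup topology: ((Taxon 9,Taxon 4),(Taxon 1,Taxon 8)).
Taxon 8 and Taxon 1 form a cherry on this tree, so they are sister taxa.

Taxon 1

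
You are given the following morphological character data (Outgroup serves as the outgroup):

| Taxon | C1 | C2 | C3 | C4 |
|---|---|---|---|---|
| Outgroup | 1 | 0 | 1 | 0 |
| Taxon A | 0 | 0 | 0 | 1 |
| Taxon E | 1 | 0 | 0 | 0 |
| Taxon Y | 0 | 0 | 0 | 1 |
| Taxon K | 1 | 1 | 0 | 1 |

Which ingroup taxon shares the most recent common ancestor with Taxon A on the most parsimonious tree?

Character polarity is set by the outgroup: the derived state is whichever differs from the outgroup's state, so for C1, C3 the derived state is '0', and for the remaining characters it is '1'.
Only Taxon A and Taxon Y show the derived state '0' for C1, supporting them as a clade.
C2 (derived state '1') is unique to Taxon K (autapomorphy; uninformative for grouping).
C3 (derived state '0') is shared by all ingroup taxa — unites the whole ingroup.
C4: derived state '1' in Taxon A, Taxon K, and Taxon Y only — synapomorphy for {Taxon A, Taxon K, Taxon Y}.
Most parsimonious ingroup topology: (((Taxon A,Taxon Y),Taxon K),Taxon E).
Taxon A and Taxon Y form a cherry on this tree, so they are sister taxa.

Taxon Y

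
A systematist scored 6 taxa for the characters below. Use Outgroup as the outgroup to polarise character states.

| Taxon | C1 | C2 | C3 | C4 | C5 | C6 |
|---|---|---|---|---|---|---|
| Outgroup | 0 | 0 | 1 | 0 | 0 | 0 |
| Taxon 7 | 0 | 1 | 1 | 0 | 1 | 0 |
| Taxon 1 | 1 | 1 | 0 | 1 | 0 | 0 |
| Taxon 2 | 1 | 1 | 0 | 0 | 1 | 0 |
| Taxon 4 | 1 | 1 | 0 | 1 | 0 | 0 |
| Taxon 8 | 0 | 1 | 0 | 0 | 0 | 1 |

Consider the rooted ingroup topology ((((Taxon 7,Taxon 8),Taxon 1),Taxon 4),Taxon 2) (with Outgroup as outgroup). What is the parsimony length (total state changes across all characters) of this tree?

Map each character onto ((((Taxon 7,Taxon 8),Taxon 1),Taxon 4),Taxon 2) (rooted by Outgroup) and count the minimum state changes it requires (Fitch parsimony):
C1: 2; C2: 1; C3: 2; C4: 2; C5: 2; C6: 1.
Total tree length = 10.

10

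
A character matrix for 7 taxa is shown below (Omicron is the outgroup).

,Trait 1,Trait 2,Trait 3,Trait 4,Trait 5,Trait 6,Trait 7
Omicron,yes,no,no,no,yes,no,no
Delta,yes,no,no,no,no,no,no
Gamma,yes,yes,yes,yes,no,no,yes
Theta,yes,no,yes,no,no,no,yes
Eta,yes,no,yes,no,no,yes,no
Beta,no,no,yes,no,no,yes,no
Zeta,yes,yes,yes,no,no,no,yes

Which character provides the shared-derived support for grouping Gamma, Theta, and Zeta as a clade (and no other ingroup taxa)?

Trait 7

Character polarity is set by the outgroup: the derived state is whichever differs from the outgroup's state, so for Trait 1, Trait 5 the derived state is 'no', and for the remaining characters it is 'yes'.
Trait 1 (derived state 'no') is unique to Beta (autapomorphy; uninformative for grouping).
Only Gamma and Zeta show the derived state 'yes' for Trait 2, supporting them as a clade.
Trait 3 (derived state 'yes') is shared by Beta, Eta, Gamma, Theta, and Zeta — a synapomorphy uniting that clade.
Trait 4: derived state 'yes' in Gamma only — an autapomorphy, so it tells us nothing about relationships among taxa.
All ingroup taxa share the derived state 'no' for Trait 5; it defines the ingroup but does not resolve relationships within it.
Only Beta and Eta show the derived state 'yes' for Trait 6, supporting them as a clade.
Trait 7 (derived state 'yes') is shared by Gamma, Theta, and Zeta — a synapomorphy uniting that clade.
Most parsimonious ingroup topology: (Delta,(((Gamma,Zeta),Theta),(Eta,Beta))).
The clade {Gamma, Theta, Zeta} is supported by Trait 7: its derived state 'yes' occurs in exactly those taxa and in no other taxon (including the outgroup).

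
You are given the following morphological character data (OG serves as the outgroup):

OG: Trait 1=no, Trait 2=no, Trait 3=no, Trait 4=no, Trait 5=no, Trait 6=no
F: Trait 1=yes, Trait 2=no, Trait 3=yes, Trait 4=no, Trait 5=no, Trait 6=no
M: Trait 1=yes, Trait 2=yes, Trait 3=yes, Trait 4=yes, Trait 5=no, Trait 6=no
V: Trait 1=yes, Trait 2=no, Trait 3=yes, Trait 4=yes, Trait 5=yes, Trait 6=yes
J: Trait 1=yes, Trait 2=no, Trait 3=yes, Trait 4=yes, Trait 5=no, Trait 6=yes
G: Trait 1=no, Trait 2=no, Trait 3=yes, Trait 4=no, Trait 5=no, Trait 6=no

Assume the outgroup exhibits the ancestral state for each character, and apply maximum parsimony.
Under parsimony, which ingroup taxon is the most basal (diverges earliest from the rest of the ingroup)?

The outgroup has state 'no' for every character, so 'yes' is the derived state throughout.
Trait 1: derived state 'yes' in F, J, M, and V only — synapomorphy for {F, J, M, V}.
Trait 2 (derived state 'yes') is unique to M (autapomorphy; uninformative for grouping).
Trait 3 (derived state 'yes') is shared by all ingroup taxa — unites the whole ingroup.
Trait 4 (derived state 'yes') is shared by J, M, and V — a synapomorphy uniting that clade.
Trait 5: derived state 'yes' in V only — an autapomorphy, so it tells us nothing about relationships among taxa.
Trait 6 (derived state 'yes') is shared by J and V — a synapomorphy uniting that clade.
Most parsimonious ingroup topology: ((F,(M,(V,J))),G).
G is sister to the clade containing all other ingroup taxa, so it is the earliest-diverging (most basal) ingroup lineage.

G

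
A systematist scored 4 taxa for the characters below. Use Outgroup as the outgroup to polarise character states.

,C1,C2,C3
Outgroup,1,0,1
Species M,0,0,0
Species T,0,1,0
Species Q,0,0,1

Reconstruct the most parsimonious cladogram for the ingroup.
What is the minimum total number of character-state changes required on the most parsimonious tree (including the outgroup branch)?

3

Character polarity is set by the outgroup: the derived state is whichever differs from the outgroup's state, so for C1, C3 the derived state is '0', and for the remaining characters it is '1'.
All ingroup taxa share the derived state '0' for C1; it defines the ingroup but does not resolve relationships within it.
C2: derived state '1' in Species T only — an autapomorphy, so it tells us nothing about relationships among taxa.
C3 (derived state '0') is shared by Species M and Species T — a synapomorphy uniting that clade.
Most parsimonious ingroup topology: ((Species M,Species T),Species Q).
Changes per character on this tree: C1: 1; C2: 1; C3: 1.
Total = 3.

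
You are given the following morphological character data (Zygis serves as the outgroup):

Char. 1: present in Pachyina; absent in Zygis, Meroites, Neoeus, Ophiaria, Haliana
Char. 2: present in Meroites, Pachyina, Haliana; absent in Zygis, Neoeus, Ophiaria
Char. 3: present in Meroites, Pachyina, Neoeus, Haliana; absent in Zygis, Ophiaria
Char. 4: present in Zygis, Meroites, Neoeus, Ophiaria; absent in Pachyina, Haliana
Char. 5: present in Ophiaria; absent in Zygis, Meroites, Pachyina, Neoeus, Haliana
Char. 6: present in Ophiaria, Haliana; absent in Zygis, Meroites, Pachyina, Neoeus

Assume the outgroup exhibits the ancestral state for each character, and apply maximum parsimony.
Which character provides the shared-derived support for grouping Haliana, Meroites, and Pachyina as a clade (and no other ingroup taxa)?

Character polarity is set by the outgroup: the derived state is whichever differs from the outgroup's state, so for Char. 4 the derived state is 'absent', and for the remaining characters it is 'present'.
Char. 1: derived state 'present' in Pachyina only — an autapomorphy, so it tells us nothing about relationships among taxa.
Char. 2: derived state 'present' in Haliana, Meroites, and Pachyina only — synapomorphy for {Haliana, Meroites, Pachyina}.
Char. 3 (derived state 'present') is shared by Haliana, Meroites, Neoeus, and Pachyina — a synapomorphy uniting that clade.
Char. 4 (derived state 'absent') is shared by Haliana and Pachyina — a synapomorphy uniting that clade.
Char. 5 (derived state 'present') is unique to Ophiaria (autapomorphy; uninformative for grouping).
Char. 6 (state 'present') occurs in Haliana and Ophiaria but conflicts with the nesting implied by the other characters — most parsimoniously interpreted as homoplasy.
Most parsimonious ingroup topology: (((Meroites,(Pachyina,Haliana)),Neoeus),Ophiaria).
The clade {Haliana, Meroites, Pachyina} is supported by Char. 2: its derived state 'present' occurs in exactly those taxa and in no other taxon (including the outgroup).

Char. 2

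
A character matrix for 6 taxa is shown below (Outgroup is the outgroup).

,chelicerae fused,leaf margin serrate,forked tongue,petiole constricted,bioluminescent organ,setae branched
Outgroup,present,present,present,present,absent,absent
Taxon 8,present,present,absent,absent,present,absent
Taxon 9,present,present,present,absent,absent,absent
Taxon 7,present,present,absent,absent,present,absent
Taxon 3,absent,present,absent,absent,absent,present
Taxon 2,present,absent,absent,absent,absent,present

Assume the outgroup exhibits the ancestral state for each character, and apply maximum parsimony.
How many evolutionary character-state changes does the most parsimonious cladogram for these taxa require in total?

6

Character polarity is set by the outgroup: the derived state is whichever differs from the outgroup's state, so for chelicerae fused, leaf margin serrate, forked tongue, petiole constricted the derived state is 'absent', and for the remaining characters it is 'present'.
chelicerae fused (derived state 'absent') is unique to Taxon 3 (autapomorphy; uninformative for grouping).
leaf margin serrate: derived state 'absent' in Taxon 2 only — an autapomorphy, so it tells us nothing about relationships among taxa.
Only Taxon 2, Taxon 3, Taxon 7, and Taxon 8 show the derived state 'absent' for forked tongue, supporting them as a clade.
All ingroup taxa share the derived state 'absent' for petiole constricted; it defines the ingroup but does not resolve relationships within it.
bioluminescent organ (derived state 'present') is shared by Taxon 7 and Taxon 8 — a synapomorphy uniting that clade.
setae branched: derived state 'present' in Taxon 2 and Taxon 3 only — synapomorphy for {Taxon 2, Taxon 3}.
Most parsimonious ingroup topology: (((Taxon 8,Taxon 7),(Taxon 3,Taxon 2)),Taxon 9).
Changes per character on this tree: chelicerae fused: 1; leaf margin serrate: 1; forked tongue: 1; petiole constricted: 1; bioluminescent organ: 1; setae branched: 1.
Total = 6.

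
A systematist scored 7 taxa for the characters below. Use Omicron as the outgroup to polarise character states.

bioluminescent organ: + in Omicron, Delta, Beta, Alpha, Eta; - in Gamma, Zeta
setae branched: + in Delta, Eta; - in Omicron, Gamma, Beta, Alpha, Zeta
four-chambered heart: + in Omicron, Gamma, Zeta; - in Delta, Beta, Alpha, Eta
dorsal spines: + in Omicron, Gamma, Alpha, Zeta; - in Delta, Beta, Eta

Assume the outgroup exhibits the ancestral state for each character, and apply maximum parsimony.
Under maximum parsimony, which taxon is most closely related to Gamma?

Character polarity is set by the outgroup: the derived state is whichever differs from the outgroup's state, so for bioluminescent organ, four-chambered heart, dorsal spines the derived state is '-', and for the remaining characters it is '+'.
bioluminescent organ: derived state '-' in Gamma and Zeta only — synapomorphy for {Gamma, Zeta}.
setae branched (derived state '+') is shared by Delta and Eta — a synapomorphy uniting that clade.
Only Alpha, Beta, Delta, and Eta show the derived state '-' for four-chambered heart, supporting them as a clade.
dorsal spines: derived state '-' in Beta, Delta, and Eta only — synapomorphy for {Beta, Delta, Eta}.
Most parsimonious ingroup topology: ((Gamma,Zeta),(((Delta,Eta),Beta),Alpha)).
Gamma and Zeta form a cherry on this tree, so they are sister taxa.

Zeta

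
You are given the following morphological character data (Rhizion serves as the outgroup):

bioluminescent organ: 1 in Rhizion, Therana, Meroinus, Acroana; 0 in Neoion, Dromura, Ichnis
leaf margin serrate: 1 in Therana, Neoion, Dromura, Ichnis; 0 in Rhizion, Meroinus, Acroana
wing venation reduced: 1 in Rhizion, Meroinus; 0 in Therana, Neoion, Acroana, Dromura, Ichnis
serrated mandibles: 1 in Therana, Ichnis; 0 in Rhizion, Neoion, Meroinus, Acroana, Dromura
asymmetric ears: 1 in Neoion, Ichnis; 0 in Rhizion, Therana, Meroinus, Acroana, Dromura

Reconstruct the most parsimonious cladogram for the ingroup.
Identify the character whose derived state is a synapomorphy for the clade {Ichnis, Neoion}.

Character polarity is set by the outgroup: the derived state is whichever differs from the outgroup's state, so for bioluminescent organ, wing venation reduced the derived state is '0', and for the remaining characters it is '1'.
bioluminescent organ: derived state '0' in Dromura, Ichnis, and Neoion only — synapomorphy for {Dromura, Ichnis, Neoion}.
leaf margin serrate (derived state '1') is shared by Dromura, Ichnis, Neoion, and Therana — a synapomorphy uniting that clade.
wing venation reduced (derived state '0') is shared by Acroana, Dromura, Ichnis, Neoion, and Therana — a synapomorphy uniting that clade.
serrated mandibles groups Ichnis and Therana, which is incompatible with the clades supported by the remaining characters; treating it as convergent (homoplasy) costs fewer steps than any alternative tree.
Only Ichnis and Neoion show the derived state '1' for asymmetric ears, supporting them as a clade.
Most parsimonious ingroup topology: (((Therana,((Neoion,Ichnis),Dromura)),Acroana),Meroinus).
The clade {Ichnis, Neoion} is supported by asymmetric ears: its derived state '1' occurs in exactly those taxa and in no other taxon (including the outgroup).

asymmetric ears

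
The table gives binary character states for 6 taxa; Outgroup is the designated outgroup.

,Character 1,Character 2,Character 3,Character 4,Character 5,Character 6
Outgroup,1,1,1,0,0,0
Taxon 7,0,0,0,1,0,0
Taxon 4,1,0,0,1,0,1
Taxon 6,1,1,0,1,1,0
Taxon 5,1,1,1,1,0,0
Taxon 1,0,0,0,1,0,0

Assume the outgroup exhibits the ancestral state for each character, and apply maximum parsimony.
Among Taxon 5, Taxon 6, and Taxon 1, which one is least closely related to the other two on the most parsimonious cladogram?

Character polarity is set by the outgroup: the derived state is whichever differs from the outgroup's state, so for Character 1, Character 2, Character 3 the derived state is '0', and for the remaining characters it is '1'.
Character 1 (derived state '0') is shared by Taxon 1 and Taxon 7 — a synapomorphy uniting that clade.
Only Taxon 1, Taxon 4, and Taxon 7 show the derived state '0' for Character 2, supporting them as a clade.
Character 3 (derived state '0') is shared by Taxon 1, Taxon 4, Taxon 6, and Taxon 7 — a synapomorphy uniting that clade.
All ingroup taxa share the derived state '1' for Character 4; it defines the ingroup but does not resolve relationships within it.
Character 5 (derived state '1') is unique to Taxon 6 (autapomorphy; uninformative for grouping).
Character 6: derived state '1' in Taxon 4 only — an autapomorphy, so it tells us nothing about relationships among taxa.
Most parsimonious ingroup topology: ((((Taxon 7,Taxon 1),Taxon 4),Taxon 6),Taxon 5).
Taxon 6 and Taxon 1 share a more recent common ancestor with each other than either does with Taxon 5, so Taxon 5 is the least closely related of the three.

Taxon 5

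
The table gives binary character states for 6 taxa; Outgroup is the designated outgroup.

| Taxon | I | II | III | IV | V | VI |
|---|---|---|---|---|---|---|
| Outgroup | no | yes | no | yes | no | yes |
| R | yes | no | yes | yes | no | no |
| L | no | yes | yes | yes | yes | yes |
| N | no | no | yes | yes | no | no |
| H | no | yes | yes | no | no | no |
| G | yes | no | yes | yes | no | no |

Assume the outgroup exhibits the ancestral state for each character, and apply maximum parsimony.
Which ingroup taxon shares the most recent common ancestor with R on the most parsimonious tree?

Character polarity is set by the outgroup: the derived state is whichever differs from the outgroup's state, so for II, IV, VI the derived state is 'no', and for the remaining characters it is 'yes'.
I (derived state 'yes') is shared by G and R — a synapomorphy uniting that clade.
II (derived state 'no') is shared by G, N, and R — a synapomorphy uniting that clade.
III (derived state 'yes') is shared by all ingroup taxa — unites the whole ingroup.
IV: derived state 'no' in H only — an autapomorphy, so it tells us nothing about relationships among taxa.
V: derived state 'yes' in L only — an autapomorphy, so it tells us nothing about relationships among taxa.
Only G, H, N, and R show the derived state 'no' for VI, supporting them as a clade.
Most parsimonious ingroup topology: ((((R,G),N),H),L).
R and G form a cherry on this tree, so they are sister taxa.

G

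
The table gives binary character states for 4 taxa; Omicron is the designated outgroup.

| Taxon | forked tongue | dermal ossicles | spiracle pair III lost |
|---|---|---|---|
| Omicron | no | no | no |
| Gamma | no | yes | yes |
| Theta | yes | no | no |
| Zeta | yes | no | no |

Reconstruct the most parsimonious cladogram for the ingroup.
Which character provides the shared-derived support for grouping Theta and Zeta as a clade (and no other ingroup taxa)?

The outgroup has state 'no' for every character, so 'yes' is the derived state throughout.
forked tongue (derived state 'yes') is shared by Theta and Zeta — a synapomorphy uniting that clade.
dermal ossicles: derived state 'yes' in Gamma only — an autapomorphy, so it tells us nothing about relationships among taxa.
spiracle pair III lost (derived state 'yes') is unique to Gamma (autapomorphy; uninformative for grouping).
Most parsimonious ingroup topology: ((Zeta,Theta),Gamma).
The clade {Theta, Zeta} is supported by forked tongue: its derived state 'yes' occurs in exactly those taxa and in no other taxon (including the outgroup).

forked tongue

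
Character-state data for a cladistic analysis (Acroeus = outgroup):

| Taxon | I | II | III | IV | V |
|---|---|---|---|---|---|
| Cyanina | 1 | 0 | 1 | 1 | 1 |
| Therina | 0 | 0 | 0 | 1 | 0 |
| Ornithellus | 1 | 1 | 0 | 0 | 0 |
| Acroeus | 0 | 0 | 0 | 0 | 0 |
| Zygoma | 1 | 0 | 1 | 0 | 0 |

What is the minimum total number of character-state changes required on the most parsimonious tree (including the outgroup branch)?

6

The outgroup has state '0' for every character, so '1' is the derived state throughout.
I (derived state '1') is shared by Cyanina, Ornithellus, and Zygoma — a synapomorphy uniting that clade.
II (derived state '1') is unique to Ornithellus (autapomorphy; uninformative for grouping).
III (derived state '1') is shared by Cyanina and Zygoma — a synapomorphy uniting that clade.
IV (state '1') occurs in Cyanina and Therina but conflicts with the nesting implied by the other characters — most parsimoniously interpreted as homoplasy.
V: derived state '1' in Cyanina only — an autapomorphy, so it tells us nothing about relationships among taxa.
Most parsimonious ingroup topology: (((Zygoma,Cyanina),Ornithellus),Therina).
Changes per character on this tree: I: 1; II: 1; III: 1; IV: 2; V: 1.
Total = 6.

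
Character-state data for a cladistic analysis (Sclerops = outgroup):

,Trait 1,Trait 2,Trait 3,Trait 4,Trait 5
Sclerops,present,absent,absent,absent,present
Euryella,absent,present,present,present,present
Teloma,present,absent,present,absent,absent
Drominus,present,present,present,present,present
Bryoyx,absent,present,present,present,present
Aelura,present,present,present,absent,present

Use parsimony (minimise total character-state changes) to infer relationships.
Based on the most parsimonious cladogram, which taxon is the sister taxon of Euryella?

Character polarity is set by the outgroup: the derived state is whichever differs from the outgroup's state, so for Trait 1, Trait 5 the derived state is 'absent', and for the remaining characters it is 'present'.
Trait 1: derived state 'absent' in Bryoyx and Euryella only — synapomorphy for {Bryoyx, Euryella}.
Trait 2 (derived state 'present') is shared by Aelura, Bryoyx, Drominus, and Euryella — a synapomorphy uniting that clade.
All ingroup taxa share the derived state 'present' for Trait 3; it defines the ingroup but does not resolve relationships within it.
Trait 4: derived state 'present' in Bryoyx, Drominus, and Euryella only — synapomorphy for {Bryoyx, Drominus, Euryella}.
Trait 5 (derived state 'absent') is unique to Teloma (autapomorphy; uninformative for grouping).
Most parsimonious ingroup topology: ((((Euryella,Bryoyx),Drominus),Aelura),Teloma).
Euryella and Bryoyx form a cherry on this tree, so they are sister taxa.

Bryoyx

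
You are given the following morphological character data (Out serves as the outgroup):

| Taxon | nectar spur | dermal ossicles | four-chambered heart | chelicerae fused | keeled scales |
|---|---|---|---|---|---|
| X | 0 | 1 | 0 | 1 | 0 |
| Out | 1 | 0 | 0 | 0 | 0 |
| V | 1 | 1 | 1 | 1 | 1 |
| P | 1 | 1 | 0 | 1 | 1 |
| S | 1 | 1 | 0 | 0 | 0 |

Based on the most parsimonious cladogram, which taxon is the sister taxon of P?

Character polarity is set by the outgroup: the derived state is whichever differs from the outgroup's state, so for nectar spur the derived state is '0', and for the remaining characters it is '1'.
nectar spur: derived state '0' in X only — an autapomorphy, so it tells us nothing about relationships among taxa.
All ingroup taxa share the derived state '1' for dermal ossicles; it defines the ingroup but does not resolve relationships within it.
four-chambered heart (derived state '1') is unique to V (autapomorphy; uninformative for grouping).
chelicerae fused (derived state '1') is shared by P, V, and X — a synapomorphy uniting that clade.
keeled scales: derived state '1' in P and V only — synapomorphy for {P, V}.
Most parsimonious ingroup topology: (((V,P),X),S).
P and V form a cherry on this tree, so they are sister taxa.

V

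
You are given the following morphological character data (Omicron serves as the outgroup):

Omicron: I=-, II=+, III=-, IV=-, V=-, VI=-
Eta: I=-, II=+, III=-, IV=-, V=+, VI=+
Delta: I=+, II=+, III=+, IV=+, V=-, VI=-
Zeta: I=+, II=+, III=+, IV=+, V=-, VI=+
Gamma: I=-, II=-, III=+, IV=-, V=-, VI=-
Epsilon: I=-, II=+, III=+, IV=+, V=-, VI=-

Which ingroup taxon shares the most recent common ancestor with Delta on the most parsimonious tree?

Character polarity is set by the outgroup: the derived state is whichever differs from the outgroup's state, so for II the derived state is '-', and for the remaining characters it is '+'.
I: derived state '+' in Delta and Zeta only — synapomorphy for {Delta, Zeta}.
II: derived state '-' in Gamma only — an autapomorphy, so it tells us nothing about relationships among taxa.
III: derived state '+' in Delta, Epsilon, Gamma, and Zeta only — synapomorphy for {Delta, Epsilon, Gamma, Zeta}.
IV (derived state '+') is shared by Delta, Epsilon, and Zeta — a synapomorphy uniting that clade.
V: derived state '+' in Eta only — an autapomorphy, so it tells us nothing about relationships among taxa.
VI (state '+') occurs in Eta and Zeta but conflicts with the nesting implied by the other characters — most parsimoniously interpreted as homoplasy.
Most parsimonious ingroup topology: (Eta,(((Delta,Zeta),Epsilon),Gamma)).
Delta and Zeta form a cherry on this tree, so they are sister taxa.

Zeta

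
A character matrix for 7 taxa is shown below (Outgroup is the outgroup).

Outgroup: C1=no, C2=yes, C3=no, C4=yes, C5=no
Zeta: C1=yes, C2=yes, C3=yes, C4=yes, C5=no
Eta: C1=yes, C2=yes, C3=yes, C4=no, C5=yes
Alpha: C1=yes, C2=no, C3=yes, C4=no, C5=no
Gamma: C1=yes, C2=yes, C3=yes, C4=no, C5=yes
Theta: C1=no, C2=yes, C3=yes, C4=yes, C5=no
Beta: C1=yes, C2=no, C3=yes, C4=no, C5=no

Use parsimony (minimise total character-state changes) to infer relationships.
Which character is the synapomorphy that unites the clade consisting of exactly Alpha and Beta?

Character polarity is set by the outgroup: the derived state is whichever differs from the outgroup's state, so for C2, C4 the derived state is 'no', and for the remaining characters it is 'yes'.
C1 (derived state 'yes') is shared by Alpha, Beta, Eta, Gamma, and Zeta — a synapomorphy uniting that clade.
C2: derived state 'no' in Alpha and Beta only — synapomorphy for {Alpha, Beta}.
All ingroup taxa share the derived state 'yes' for C3; it defines the ingroup but does not resolve relationships within it.
C4: derived state 'no' in Alpha, Beta, Eta, and Gamma only — synapomorphy for {Alpha, Beta, Eta, Gamma}.
Only Eta and Gamma show the derived state 'yes' for C5, supporting them as a clade.
Most parsimonious ingroup topology: ((Zeta,((Eta,Gamma),(Alpha,Beta))),Theta).
The clade {Alpha, Beta} is supported by C2: its derived state 'no' occurs in exactly those taxa and in no other taxon (including the outgroup).

C2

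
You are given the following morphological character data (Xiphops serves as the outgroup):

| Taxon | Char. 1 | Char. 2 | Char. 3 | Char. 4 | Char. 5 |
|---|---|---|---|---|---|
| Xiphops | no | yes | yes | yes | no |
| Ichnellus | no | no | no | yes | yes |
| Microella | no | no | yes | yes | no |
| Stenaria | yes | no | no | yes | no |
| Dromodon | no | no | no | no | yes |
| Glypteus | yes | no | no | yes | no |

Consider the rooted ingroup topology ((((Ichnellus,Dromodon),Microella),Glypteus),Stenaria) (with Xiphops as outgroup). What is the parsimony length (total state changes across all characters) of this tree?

Map each character onto ((((Ichnellus,Dromodon),Microella),Glypteus),Stenaria) (rooted by Xiphops) and count the minimum state changes it requires (Fitch parsimony):
Char. 1: 2; Char. 2: 1; Char. 3: 2; Char. 4: 1; Char. 5: 1.
Total tree length = 7.

7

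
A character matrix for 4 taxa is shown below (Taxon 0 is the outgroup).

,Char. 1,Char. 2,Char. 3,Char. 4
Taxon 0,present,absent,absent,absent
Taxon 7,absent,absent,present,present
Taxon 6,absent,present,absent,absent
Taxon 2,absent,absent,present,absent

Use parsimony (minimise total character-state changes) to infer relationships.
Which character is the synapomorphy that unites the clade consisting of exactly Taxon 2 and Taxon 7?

Char. 3

Character polarity is set by the outgroup: the derived state is whichever differs from the outgroup's state, so for Char. 1 the derived state is 'absent', and for the remaining characters it is 'present'.
Char. 1 (derived state 'absent') is shared by all ingroup taxa — unites the whole ingroup.
Char. 2: derived state 'present' in Taxon 6 only — an autapomorphy, so it tells us nothing about relationships among taxa.
Only Taxon 2 and Taxon 7 show the derived state 'present' for Char. 3, supporting them as a clade.
Char. 4 (derived state 'present') is unique to Taxon 7 (autapomorphy; uninformative for grouping).
Most parsimonious ingroup topology: ((Taxon 7,Taxon 2),Taxon 6).
The clade {Taxon 2, Taxon 7} is supported by Char. 3: its derived state 'present' occurs in exactly those taxa and in no other taxon (including the outgroup).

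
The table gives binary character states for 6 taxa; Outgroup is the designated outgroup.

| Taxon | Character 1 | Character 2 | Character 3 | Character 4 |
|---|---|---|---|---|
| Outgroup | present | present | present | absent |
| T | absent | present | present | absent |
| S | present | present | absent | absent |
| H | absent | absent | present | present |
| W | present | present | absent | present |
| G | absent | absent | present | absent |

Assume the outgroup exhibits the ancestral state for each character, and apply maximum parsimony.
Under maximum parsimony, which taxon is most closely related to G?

Character polarity is set by the outgroup: the derived state is whichever differs from the outgroup's state, so for Character 1, Character 2, Character 3 the derived state is 'absent', and for the remaining characters it is 'present'.
Character 1: derived state 'absent' in G, H, and T only — synapomorphy for {G, H, T}.
Character 2 (derived state 'absent') is shared by G and H — a synapomorphy uniting that clade.
Character 3: derived state 'absent' in S and W only — synapomorphy for {S, W}.
Character 4 groups H and W, which is incompatible with the clades supported by the remaining characters; treating it as convergent (homoplasy) costs fewer steps than any alternative tree.
Most parsimonious ingroup topology: ((T,(H,G)),(S,W)).
G and H form a cherry on this tree, so they are sister taxa.

H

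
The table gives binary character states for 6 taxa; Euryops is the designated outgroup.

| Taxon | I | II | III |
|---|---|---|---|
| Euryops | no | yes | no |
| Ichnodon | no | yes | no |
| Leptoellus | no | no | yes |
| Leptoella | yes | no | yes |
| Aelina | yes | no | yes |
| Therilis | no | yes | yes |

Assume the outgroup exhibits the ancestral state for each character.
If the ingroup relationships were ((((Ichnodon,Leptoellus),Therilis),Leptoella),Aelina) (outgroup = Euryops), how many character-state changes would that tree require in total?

7

Map each character onto ((((Ichnodon,Leptoellus),Therilis),Leptoella),Aelina) (rooted by Euryops) and count the minimum state changes it requires (Fitch parsimony):
I: 2; II: 3; III: 2.
Total tree length = 7.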